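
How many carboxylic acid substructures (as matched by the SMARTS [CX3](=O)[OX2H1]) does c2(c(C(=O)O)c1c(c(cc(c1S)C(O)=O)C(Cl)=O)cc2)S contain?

2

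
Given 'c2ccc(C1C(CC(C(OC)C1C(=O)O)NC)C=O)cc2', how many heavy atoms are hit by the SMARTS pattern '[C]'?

10

Check the 21 heavy atoms by environment: 10× C → match; 4× O → no; 6× c (aromatic) → no; 1× N → no.
That gives 10 matching atoms.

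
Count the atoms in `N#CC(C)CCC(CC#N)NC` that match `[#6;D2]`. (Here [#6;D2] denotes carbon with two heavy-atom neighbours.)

5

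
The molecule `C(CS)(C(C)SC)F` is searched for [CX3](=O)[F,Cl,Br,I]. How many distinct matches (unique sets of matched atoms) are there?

0

[CX3](=O)[F,Cl,Br,I] is the SMARTS for an acyl halide: a carbonyl carbon bonded to a halogen.
No fragment in the molecule satisfies every constraint, giving 0 matches.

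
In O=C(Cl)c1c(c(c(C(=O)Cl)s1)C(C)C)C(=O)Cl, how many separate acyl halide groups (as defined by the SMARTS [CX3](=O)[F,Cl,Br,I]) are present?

3

[CX3](=O)[F,Cl,Br,I] is the SMARTS for an acyl halide: a carbonyl carbon bonded to a halogen.
The molecule carries 3 separate instances of an acyl chloride (-C(=O)Cl) meeting every constraint; each maps to a distinct set of atoms, giving 3 matches.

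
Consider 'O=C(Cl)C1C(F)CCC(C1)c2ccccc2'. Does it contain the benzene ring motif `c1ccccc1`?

Yes

The pattern c1ccccc1 describes six aromatic carbons in a ring — a benzene ring.
The molecule carries a phenyl ring, whose atoms satisfy every constraint of the query, so the pattern matches.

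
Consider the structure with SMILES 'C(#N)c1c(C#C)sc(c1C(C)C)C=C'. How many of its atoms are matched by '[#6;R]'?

Check the 14 heavy atoms by environment: 1× s (aromatic, in 5-ring) → no; 4× c (aromatic, in 5-ring) → match; 8× C (acyclic) → no; 1× N (acyclic) → no.
That gives 4 matching atoms.

4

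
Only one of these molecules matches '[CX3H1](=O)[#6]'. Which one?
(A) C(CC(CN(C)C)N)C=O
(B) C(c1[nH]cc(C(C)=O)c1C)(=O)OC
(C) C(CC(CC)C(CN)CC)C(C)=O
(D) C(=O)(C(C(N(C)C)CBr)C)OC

[CX3H1](=O)[#6] describes an sp2 carbon with one H, double-bonded to O and single-bonded to carbon (an aldehyde).
(A) contains an aldehyde (-CHO), which satisfies every atom and bond constraint.
(B) has a methyl-ester group (-C(=O)OCH3) but the carbonyl carbon has H0, not H1.
(C) has an acetyl/ketone group (-C(=O)CH3) but the carbonyl carbon has H0 (two carbon neighbours), not H1.
(D) has a methyl-ester group (-C(=O)OCH3) but the carbonyl carbon has H0, not H1.
So the answer is (A).

A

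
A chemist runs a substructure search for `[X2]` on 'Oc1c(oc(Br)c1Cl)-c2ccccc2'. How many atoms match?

2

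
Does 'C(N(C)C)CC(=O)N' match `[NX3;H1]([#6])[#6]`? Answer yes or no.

The pattern [NX3;H1]([#6])[#6] describes a trivalent nitrogen with one H, bonded to two carbons — a secondary amine.
The closest candidate here is a primary amide (-C(=O)NH2), but the -C(=O)NH2 nitrogen has H2, not H1. No other fragment satisfies the full query, so there is no match.

No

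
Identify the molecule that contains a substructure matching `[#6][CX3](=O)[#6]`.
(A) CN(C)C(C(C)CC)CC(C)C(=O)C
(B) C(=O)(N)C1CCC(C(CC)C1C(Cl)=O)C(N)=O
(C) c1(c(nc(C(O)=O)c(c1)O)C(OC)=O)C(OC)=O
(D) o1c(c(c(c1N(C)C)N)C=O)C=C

A

[#6][CX3](=O)[#6] describes a carbonyl carbon (no H) flanked by two carbons (a ketone).
(A) contains an acetyl/ketone group (-C(=O)CH3), which satisfies every atom and bond constraint.
(B) has a primary amide (-C(=O)NH2) but one neighbour of the carbonyl carbon is N, not C.
(C) has a methyl-ester group (-C(=O)OCH3) but one neighbour of the carbonyl carbon is O, not C.
(D) has an aldehyde (-CHO) but the carbonyl carbon has H1, so it is not flanked by two carbons.
So the answer is (A).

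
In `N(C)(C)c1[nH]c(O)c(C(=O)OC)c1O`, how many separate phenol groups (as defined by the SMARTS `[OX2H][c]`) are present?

2

[OX2H][c] is the SMARTS for a phenol: a hydroxyl oxygen attached to an aromatic carbon.
The molecule carries 2 separate instances of a hydroxyl group (-OH) meeting every constraint; each maps to a distinct set of atoms, giving 2 matches.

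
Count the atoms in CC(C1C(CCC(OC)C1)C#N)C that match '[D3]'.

4

The query [D3] means: atom with exactly three heavy-atom neighbours.
Check the 13 heavy atoms by environment: 4× C (D3) → match; 4× C (D2) → no; 3× C (D1) → no; 1× O (D2) → no; 1× N (D1) → no.
That gives 4 matching atoms.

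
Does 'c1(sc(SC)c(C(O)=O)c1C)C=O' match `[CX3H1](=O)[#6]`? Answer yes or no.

Yes

The pattern [CX3H1](=O)[#6] describes an sp2 carbon with one H, double-bonded to O and single-bonded to carbon — an aldehyde.
The molecule carries an aldehyde (-CHO), whose atoms satisfy every constraint of the query, so the pattern matches.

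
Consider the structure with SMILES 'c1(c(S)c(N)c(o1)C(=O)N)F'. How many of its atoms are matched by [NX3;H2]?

2

The query [NX3;H2] means: aliphatic N with 3 total connections, two of them H — an -NH2 nitrogen (amine or amide).
Check the 11 heavy atoms by environment: 1× o (aromatic, H0, X2) → no; 4× c (aromatic, H0, X3) → no; 1× S (H1, X2) → no; 1× C (H0, X3) → no; 1× O (H0, X1) → no; 2× N (H2, X3) → match; 1× F (H0, X1) → no.
That gives 2 matching atoms.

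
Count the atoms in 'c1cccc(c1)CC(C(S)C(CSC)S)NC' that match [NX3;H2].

0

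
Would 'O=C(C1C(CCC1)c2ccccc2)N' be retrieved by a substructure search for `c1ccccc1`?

The pattern c1ccccc1 describes six aromatic carbons in a ring — a benzene ring.
The molecule carries a phenyl ring, whose atoms satisfy every constraint of the query, so the pattern matches.

Yes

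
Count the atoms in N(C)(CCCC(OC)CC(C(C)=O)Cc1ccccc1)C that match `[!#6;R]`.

0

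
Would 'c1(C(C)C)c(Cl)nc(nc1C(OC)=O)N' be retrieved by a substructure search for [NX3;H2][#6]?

Yes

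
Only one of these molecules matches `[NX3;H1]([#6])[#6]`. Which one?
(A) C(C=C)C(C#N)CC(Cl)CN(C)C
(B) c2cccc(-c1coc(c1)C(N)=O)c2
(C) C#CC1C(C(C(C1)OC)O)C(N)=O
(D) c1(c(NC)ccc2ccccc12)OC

[NX3;H1]([#6])[#6] describes a trivalent nitrogen with one H, bonded to two carbons (a secondary amine).
(A) has a dimethylamino group (-N(CH3)2) but the nitrogen has H0, not H1.
(B) has a primary amide (-C(=O)NH2) but the -C(=O)NH2 nitrogen has H2, not H1.
(C) has a primary amide (-C(=O)NH2) but the -C(=O)NH2 nitrogen has H2, not H1.
(D) contains an N-methylamino group (-NHCH3), which satisfies every atom and bond constraint.
So the answer is (D).

D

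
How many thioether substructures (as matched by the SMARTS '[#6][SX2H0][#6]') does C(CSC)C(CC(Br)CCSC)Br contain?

[#6][SX2H0][#6] is the SMARTS for a thioether: an aliphatic sulfur bridging two carbons with no H on the sulfur.
The molecule carries 2 separate instances of a methylthio ether (-SCH3) meeting every constraint; each maps to a distinct set of atoms, giving 2 matches.

2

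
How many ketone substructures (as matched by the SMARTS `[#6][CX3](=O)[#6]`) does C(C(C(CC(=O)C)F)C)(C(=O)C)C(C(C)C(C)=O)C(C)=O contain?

4

[#6][CX3](=O)[#6] is the SMARTS for a ketone: a carbonyl carbon (no H) flanked by two carbons.
The molecule carries 4 separate instances of an acetyl/ketone group (-C(=O)CH3) meeting every constraint; each maps to a distinct set of atoms, giving 4 matches.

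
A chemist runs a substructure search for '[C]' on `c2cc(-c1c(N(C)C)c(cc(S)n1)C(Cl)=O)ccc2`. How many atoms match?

3

Check the 19 heavy atoms by environment: 1× n (aromatic) → no; 11× c (aromatic) → no; 3× C → match; 1× O → no; 1× Cl → no; 1× N → no; 1× S → no.
That gives 3 matching atoms.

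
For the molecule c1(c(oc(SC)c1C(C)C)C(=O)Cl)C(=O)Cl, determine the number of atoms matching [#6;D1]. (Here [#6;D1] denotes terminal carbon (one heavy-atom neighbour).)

3

The query [#6;D1] means: carbon bonded to exactly one heavy atom.
Check the 16 heavy atoms by environment: 1× o (aromatic, D2) → no; 4× c (aromatic, D3) → no; 3× C (D3) → no; 2× O (D1) → no; 2× Cl (D1) → no; 1× S (D2) → no; 3× C (D1) → match.
That gives 3 matching atoms.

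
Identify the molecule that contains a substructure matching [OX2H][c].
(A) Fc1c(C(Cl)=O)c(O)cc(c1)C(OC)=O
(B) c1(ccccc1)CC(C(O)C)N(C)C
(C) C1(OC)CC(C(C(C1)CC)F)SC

A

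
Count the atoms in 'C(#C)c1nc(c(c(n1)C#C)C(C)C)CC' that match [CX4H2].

1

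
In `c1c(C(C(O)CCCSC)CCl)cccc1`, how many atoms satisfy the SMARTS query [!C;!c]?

The query [!C;!c] means: neither aliphatic nor aromatic carbon — same as [!#6].
Check the 16 heavy atoms by environment: 7× C → no; 1× Cl → match; 1× O → match; 6× c (aromatic) → no; 1× S → match.
Summing the matching environments: 1 + 1 + 1 = 3 matching atoms.

3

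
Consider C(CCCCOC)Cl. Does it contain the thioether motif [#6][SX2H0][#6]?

No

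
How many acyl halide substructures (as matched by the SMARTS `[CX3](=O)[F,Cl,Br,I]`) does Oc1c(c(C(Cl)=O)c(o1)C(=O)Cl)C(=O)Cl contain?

3

[CX3](=O)[F,Cl,Br,I] is the SMARTS for an acyl halide: a carbonyl carbon bonded to a halogen.
The molecule carries 3 separate instances of an acyl chloride (-C(=O)Cl) meeting every constraint; each maps to a distinct set of atoms, giving 3 matches.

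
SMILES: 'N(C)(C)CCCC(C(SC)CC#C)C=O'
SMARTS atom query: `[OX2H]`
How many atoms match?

Check the 15 heavy atoms by environment: 4× C (H2, X4) → no; 2× C (H1, X4) → no; 1× S (H0, X2) → no; 3× C (H3, X4) → no; 1× N (H0, X3) → no; 1× C (H1, X3) → no; 1× O (H0, X1) → no; 1× C (H0, X2) → no; 1× C (H1, X2) → no.
No environment satisfies the query, so 0 matching atoms.

0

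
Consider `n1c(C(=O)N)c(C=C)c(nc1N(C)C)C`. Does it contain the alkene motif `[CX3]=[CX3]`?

Yes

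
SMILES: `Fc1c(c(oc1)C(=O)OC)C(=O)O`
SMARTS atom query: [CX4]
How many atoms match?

1

Check the 13 heavy atoms by environment: 1× o (aromatic, X2) → no; 4× c (aromatic, X3) → no; 2× C (X3) → no; 2× O (X1) → no; 2× O (X2) → no; 1× C (X4) → match; 1× F (X1) → no.
That gives 1 matching atom.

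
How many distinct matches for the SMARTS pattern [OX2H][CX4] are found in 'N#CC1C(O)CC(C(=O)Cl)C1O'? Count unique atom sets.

[OX2H][CX4] is the SMARTS for an aliphatic alcohol: a hydroxyl oxygen bound to an sp3 (X4) carbon.
The molecule carries 2 separate instances of a hydroxyl group (-OH) meeting every constraint; each maps to a distinct set of atoms, giving 2 matches.

2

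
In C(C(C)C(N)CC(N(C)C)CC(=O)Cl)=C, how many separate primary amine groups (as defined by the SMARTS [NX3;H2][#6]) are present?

1

[NX3;H2][#6] is the SMARTS for a primary amine: a trivalent nitrogen with two H attached to carbon.
Exactly one fragment in the molecule meets all constraints, giving 1 match.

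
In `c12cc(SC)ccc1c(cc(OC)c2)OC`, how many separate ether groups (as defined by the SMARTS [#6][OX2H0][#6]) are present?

[#6][OX2H0][#6] is the SMARTS for an ether: an aliphatic oxygen bridging two carbons with no H on the oxygen.
The molecule carries 2 separate instances of a methoxy ether (-OCH3) meeting every constraint; each maps to a distinct set of atoms, giving 2 matches.

2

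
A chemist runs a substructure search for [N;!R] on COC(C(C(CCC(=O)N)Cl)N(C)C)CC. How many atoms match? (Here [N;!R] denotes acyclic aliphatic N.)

The query [N;!R] means: aliphatic nitrogen not in a ring.
Check the 16 heavy atoms by environment: 11× C (acyclic) → no; 2× O (acyclic) → no; 2× N (acyclic) → match; 1× Cl (acyclic) → no.
That gives 2 matching atoms.

2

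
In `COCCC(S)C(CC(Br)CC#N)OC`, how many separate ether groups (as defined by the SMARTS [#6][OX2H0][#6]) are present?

2

[#6][OX2H0][#6] is the SMARTS for an ether: an aliphatic oxygen bridging two carbons with no H on the oxygen.
The molecule carries 2 separate instances of a methoxy ether (-OCH3) meeting every constraint; each maps to a distinct set of atoms, giving 2 matches.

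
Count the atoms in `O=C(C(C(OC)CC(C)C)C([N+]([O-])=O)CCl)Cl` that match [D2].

The query [D2] means: atom with exactly two heavy-atom neighbours.
Check the 17 heavy atoms by environment: 2× C (D2) → match; 5× C (D3) → no; 1× O (D2) → match; 3× C (D1) → no; 2× O (D1) → no; 2× Cl (D1) → no; 1× N (charge +1, D3) → no; 1× O (charge -1, D1) → no.
Summing the matching environments: 2 + 1 = 3 matching atoms.

3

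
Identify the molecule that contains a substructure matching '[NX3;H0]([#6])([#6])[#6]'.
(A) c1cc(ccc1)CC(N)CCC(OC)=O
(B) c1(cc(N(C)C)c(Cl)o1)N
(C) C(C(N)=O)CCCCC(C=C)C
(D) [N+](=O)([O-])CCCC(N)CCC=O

[NX3;H0]([#6])([#6])[#6] describes a trivalent nitrogen with no H, bonded to three carbons (a tertiary amine).
(A) has a primary amino group (-NH2) but the nitrogen has H2, not H0 with three carbons.
(B) contains a dimethylamino group (-N(CH3)2), which satisfies every atom and bond constraint.
(C) has a primary amide (-C(=O)NH2) but the amide nitrogen has H2 and only one carbon neighbour.
(D) has a primary amino group (-NH2) but the nitrogen has H2, not H0 with three carbons.
So the answer is (B).

B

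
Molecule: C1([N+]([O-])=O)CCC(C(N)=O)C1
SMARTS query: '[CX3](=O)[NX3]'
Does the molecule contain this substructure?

Yes

The pattern [CX3](=O)[NX3] describes a carbonyl carbon bonded to a trivalent nitrogen — an amide.
The molecule carries a primary amide (-C(=O)NH2), whose atoms satisfy every constraint of the query, so the pattern matches.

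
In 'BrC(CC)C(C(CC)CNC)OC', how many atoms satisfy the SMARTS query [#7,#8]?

The query [#7,#8] means: nitrogen or oxygen (comma = OR).
Check the 13 heavy atoms by environment: 10× C → no; 1× N → match; 1× Br → no; 1× O → match.
Summing the matching environments: 1 + 1 = 2 matching atoms.

2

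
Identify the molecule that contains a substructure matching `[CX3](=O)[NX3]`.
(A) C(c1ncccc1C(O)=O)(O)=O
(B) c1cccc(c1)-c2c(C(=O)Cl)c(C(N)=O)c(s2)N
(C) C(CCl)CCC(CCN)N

[CX3](=O)[NX3] describes a carbonyl carbon bonded to a trivalent nitrogen (an amide).
(A) has a carboxylic acid group (-C(=O)OH) but the carbonyl is bonded to O, not to an NX3 nitrogen.
(B) contains a primary amide (-C(=O)NH2), which satisfies every atom and bond constraint.
(C) has a primary amino group (-NH2) but the -NH2 is not attached to a carbonyl carbon.
So the answer is (B).

B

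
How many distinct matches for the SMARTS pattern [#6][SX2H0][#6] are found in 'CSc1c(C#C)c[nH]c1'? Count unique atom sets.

[#6][SX2H0][#6] is the SMARTS for a thioether: an aliphatic sulfur bridging two carbons with no H on the sulfur.
Exactly one fragment in the molecule meets all constraints, giving 1 match.

1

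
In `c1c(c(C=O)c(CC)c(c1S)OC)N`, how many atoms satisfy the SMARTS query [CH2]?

1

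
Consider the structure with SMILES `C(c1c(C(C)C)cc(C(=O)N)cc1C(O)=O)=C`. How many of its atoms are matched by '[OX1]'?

2

Check the 17 heavy atoms by environment: 6× c (aromatic, X3) → no; 3× C (X4) → no; 4× C (X3) → no; 2× O (X1) → match; 1× N (X3) → no; 1× O (X2) → no.
That gives 2 matching atoms.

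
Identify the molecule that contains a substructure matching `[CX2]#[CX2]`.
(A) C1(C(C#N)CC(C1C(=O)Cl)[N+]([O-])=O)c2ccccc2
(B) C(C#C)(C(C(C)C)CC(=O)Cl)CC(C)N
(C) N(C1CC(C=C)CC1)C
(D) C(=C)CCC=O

[CX2]#[CX2] describes a carbon-carbon triple bond (an alkyne).
(A) has a nitrile (-C#N) but the triple bond is C#N, not C#C.
(B) contains an ethynyl group (-C#CH), which satisfies every atom and bond constraint.
(C) has a vinyl group (-CH=CH2) but the C=C is a double bond; both carbons are CX3, not CX2.
(D) has a vinyl group (-CH=CH2) but the C=C is a double bond; both carbons are CX3, not CX2.
So the answer is (B).

B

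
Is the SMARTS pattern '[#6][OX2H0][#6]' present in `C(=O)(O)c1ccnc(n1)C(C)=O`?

No

The pattern [#6][OX2H0][#6] describes an aliphatic oxygen bridging two carbons with no H on the oxygen — an ether.
The closest candidate here is a carboxylic acid group (-C(=O)OH), but the -OH oxygen has H1; the =O is OX1, not OX2. No other fragment satisfies the full query, so there is no match.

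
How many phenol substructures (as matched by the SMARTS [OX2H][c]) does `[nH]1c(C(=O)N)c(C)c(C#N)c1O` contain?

1

[OX2H][c] is the SMARTS for a phenol: a hydroxyl oxygen attached to an aromatic carbon.
Exactly one fragment in the molecule meets all constraints, giving 1 match.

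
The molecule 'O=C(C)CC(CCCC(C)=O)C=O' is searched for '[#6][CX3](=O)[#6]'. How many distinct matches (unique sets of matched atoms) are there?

2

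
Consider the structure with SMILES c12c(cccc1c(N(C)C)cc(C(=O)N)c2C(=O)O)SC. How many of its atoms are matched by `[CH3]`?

The query [CH3] means: aliphatic carbon with exactly three hydrogens.
Check the 21 heavy atoms by environment: 6× c (aromatic, H0) → no; 4× c (aromatic, H1) → no; 1× N (H0) → no; 3× C (H3) → match; 2× C (H0) → no; 2× O (H0) → no; 1× N (H2) → no; 1× S (H0) → no; 1× O (H1) → no.
That gives 3 matching atoms.

3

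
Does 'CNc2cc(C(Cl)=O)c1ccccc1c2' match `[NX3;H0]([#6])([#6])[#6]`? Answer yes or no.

No

The pattern [NX3;H0]([#6])([#6])[#6] describes a trivalent nitrogen with no H, bonded to three carbons — a tertiary amine.
The closest candidate here is an N-methylamino group (-NHCH3), but the nitrogen still has one H (H1), not H0. No other fragment satisfies the full query, so there is no match.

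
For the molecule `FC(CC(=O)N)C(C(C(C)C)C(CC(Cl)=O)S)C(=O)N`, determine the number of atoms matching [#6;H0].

3

The query [#6;H0] means: any carbon with no attached hydrogen.
Check the 20 heavy atoms by environment: 2× C (H2) → no; 5× C (H1) → no; 3× C (H0) → match; 3× O (H0) → no; 2× N (H2) → no; 1× F (H0) → no; 1× Cl (H0) → no; 2× C (H3) → no; 1× S (H1) → no.
That gives 3 matching atoms.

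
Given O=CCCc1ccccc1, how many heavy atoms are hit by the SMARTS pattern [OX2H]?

0

The query [OX2H] means: aliphatic oxygen with two connections, one of which is H — an -OH oxygen.
Check the 10 heavy atoms by environment: 2× C (H2, X4) → no; 1× C (H1, X3) → no; 1× O (H0, X1) → no; 1× c (aromatic, H0, X3) → no; 5× c (aromatic, H1, X3) → no.
No environment satisfies the query, so 0 matching atoms.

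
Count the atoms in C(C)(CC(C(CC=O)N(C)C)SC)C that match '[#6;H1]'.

4

The query [#6;H1] means: any carbon bearing exactly one hydrogen.
Check the 14 heavy atoms by environment: 2× C (H2) → no; 4× C (H1) → match; 1× S (H0) → no; 5× C (H3) → no; 1× O (H0) → no; 1× N (H0) → no.
That gives 4 matching atoms.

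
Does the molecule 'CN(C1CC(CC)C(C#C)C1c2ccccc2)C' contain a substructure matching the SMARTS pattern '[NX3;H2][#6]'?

The pattern [NX3;H2][#6] describes a trivalent nitrogen with two H attached to carbon — a primary amine.
The closest candidate here is a dimethylamino group (-N(CH3)2), but the nitrogen has H0, not H2. No other fragment satisfies the full query, so there is no match.

No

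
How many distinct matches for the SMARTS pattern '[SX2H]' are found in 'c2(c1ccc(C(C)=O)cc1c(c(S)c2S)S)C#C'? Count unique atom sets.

[SX2H] is the SMARTS for a thiol: an aliphatic sulfur with two connections, one being H.
The molecule carries 3 separate instances of a thiol (-SH) meeting every constraint; each maps to a distinct set of atoms, giving 3 matches.

3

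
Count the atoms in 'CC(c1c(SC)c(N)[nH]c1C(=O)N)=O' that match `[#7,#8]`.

5

The query [#7,#8] means: nitrogen or oxygen (comma = OR).
Check the 14 heavy atoms by environment: 1× n (aromatic) → match; 4× c (aromatic) → no; 2× N → match; 1× S → no; 4× C → no; 2× O → match.
Summing the matching environments: 1 + 2 + 2 = 5 matching atoms.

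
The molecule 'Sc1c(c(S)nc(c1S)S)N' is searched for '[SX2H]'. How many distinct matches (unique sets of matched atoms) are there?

4

[SX2H] is the SMARTS for a thiol: an aliphatic sulfur with two connections, one being H.
The molecule carries 4 separate instances of a thiol (-SH) meeting every constraint; each maps to a distinct set of atoms, giving 4 matches.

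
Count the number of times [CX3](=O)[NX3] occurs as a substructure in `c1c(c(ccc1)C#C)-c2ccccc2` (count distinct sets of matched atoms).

0

[CX3](=O)[NX3] is the SMARTS for an amide: a carbonyl carbon bonded to a trivalent nitrogen.
No fragment in the molecule satisfies every constraint, giving 0 matches.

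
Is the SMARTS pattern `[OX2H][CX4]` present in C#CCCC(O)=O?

No

The pattern [OX2H][CX4] describes a hydroxyl oxygen bound to an sp3 (X4) carbon — an aliphatic alcohol.
The closest candidate here is a carboxylic acid group (-C(=O)OH), but the -OH is on a CX3 carbonyl carbon, not a CX4 carbon. No other fragment satisfies the full query, so there is no match.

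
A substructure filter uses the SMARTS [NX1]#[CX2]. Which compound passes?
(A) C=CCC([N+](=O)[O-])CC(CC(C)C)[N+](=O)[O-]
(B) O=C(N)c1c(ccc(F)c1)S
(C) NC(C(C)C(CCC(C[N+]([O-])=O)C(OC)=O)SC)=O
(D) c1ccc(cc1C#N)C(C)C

D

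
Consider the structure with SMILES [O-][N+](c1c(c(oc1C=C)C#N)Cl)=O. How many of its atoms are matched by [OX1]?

The query [OX1] means: aliphatic oxygen with one total connection — typically a carbonyl =O or an oxide.
Check the 13 heavy atoms by environment: 1× o (aromatic, X2) → no; 4× c (aromatic, X3) → no; 1× N (charge +1, X3) → no; 1× O (charge -1, X1) → match; 1× O (X1) → match; 2× C (X3) → no; 1× C (X2) → no; 1× N (X1) → no; 1× Cl (X1) → no.
Summing the matching environments: 1 + 1 = 2 matching atoms.

2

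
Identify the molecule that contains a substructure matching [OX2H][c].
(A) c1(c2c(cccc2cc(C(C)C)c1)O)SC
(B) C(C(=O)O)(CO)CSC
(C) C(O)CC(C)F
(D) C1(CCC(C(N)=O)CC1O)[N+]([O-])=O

[OX2H][c] describes a hydroxyl oxygen attached to an aromatic carbon (a phenol).
(A) contains a hydroxyl group (-OH), which satisfies every atom and bond constraint.
(B) has a hydroxyl group (-OH) but the -OH is on an aliphatic carbon, not an aromatic c.
(C) has a hydroxyl group (-OH) but the -OH is on an aliphatic carbon, not an aromatic c.
(D) has a hydroxyl group (-OH) but the -OH is on an aliphatic carbon, not an aromatic c.
So the answer is (A).

A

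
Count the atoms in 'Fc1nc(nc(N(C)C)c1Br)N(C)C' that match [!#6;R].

2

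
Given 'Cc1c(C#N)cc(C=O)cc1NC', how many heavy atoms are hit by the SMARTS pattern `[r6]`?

6

Check the 13 heavy atoms by environment: 6× c (aromatic, in 6-ring) → match; 4× C (acyclic) → no; 2× N (acyclic) → no; 1× O (acyclic) → no.
That gives 6 matching atoms.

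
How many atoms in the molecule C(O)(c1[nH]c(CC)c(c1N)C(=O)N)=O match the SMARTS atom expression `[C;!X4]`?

Check the 14 heavy atoms by environment: 1× n (aromatic, X3) → no; 4× c (aromatic, X3) → no; 2× C (X3) → match; 2× O (X1) → no; 2× N (X3) → no; 1× O (X2) → no; 2× C (X4) → no.
That gives 2 matching atoms.

2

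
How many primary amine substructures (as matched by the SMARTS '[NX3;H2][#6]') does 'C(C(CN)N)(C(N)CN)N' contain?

5

[NX3;H2][#6] is the SMARTS for a primary amine: a trivalent nitrogen with two H attached to carbon.
The molecule carries 5 separate instances of a primary amino group (-NH2) meeting every constraint; each maps to a distinct set of atoms, giving 5 matches.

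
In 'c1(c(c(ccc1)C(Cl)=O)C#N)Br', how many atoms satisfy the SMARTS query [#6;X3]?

The query [#6;X3] means: any carbon (aromatic or not) with three total connections.
Check the 12 heavy atoms by environment: 6× c (aromatic, X3) → match; 1× Br (X1) → no; 1× C (X3) → match; 1× O (X1) → no; 1× Cl (X1) → no; 1× C (X2) → no; 1× N (X1) → no.
Summing the matching environments: 6 + 1 = 7 matching atoms.

7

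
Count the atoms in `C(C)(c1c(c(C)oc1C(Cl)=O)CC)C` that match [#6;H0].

5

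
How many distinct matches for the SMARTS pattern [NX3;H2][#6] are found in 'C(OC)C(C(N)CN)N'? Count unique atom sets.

3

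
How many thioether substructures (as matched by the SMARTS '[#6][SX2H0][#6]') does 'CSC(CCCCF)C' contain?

1

[#6][SX2H0][#6] is the SMARTS for a thioether: an aliphatic sulfur bridging two carbons with no H on the sulfur.
Exactly one fragment in the molecule meets all constraints, giving 1 match.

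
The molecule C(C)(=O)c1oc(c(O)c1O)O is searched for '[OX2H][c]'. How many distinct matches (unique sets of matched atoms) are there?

[OX2H][c] is the SMARTS for a phenol: a hydroxyl oxygen attached to an aromatic carbon.
The molecule carries 3 separate instances of a hydroxyl group (-OH) meeting every constraint; each maps to a distinct set of atoms, giving 3 matches.

3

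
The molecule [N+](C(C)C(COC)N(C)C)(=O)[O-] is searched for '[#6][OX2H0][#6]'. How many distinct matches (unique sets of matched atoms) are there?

[#6][OX2H0][#6] is the SMARTS for an ether: an aliphatic oxygen bridging two carbons with no H on the oxygen.
Exactly one fragment in the molecule meets all constraints, giving 1 match.

1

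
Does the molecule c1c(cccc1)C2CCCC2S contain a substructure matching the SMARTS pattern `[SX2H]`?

Yes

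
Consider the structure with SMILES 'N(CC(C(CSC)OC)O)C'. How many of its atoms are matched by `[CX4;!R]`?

Check the 11 heavy atoms by environment: 7× C (X4, acyclic) → match; 1× N (X3, acyclic) → no; 1× S (X2, acyclic) → no; 2× O (X2, acyclic) → no.
That gives 7 matching atoms.

7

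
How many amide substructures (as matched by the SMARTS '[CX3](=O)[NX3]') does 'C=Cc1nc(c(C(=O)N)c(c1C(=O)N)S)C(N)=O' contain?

[CX3](=O)[NX3] is the SMARTS for an amide: a carbonyl carbon bonded to a trivalent nitrogen.
The molecule carries 3 separate instances of a primary amide (-C(=O)NH2) meeting every constraint; each maps to a distinct set of atoms, giving 3 matches.

3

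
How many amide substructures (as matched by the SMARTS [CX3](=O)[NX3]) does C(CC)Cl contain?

0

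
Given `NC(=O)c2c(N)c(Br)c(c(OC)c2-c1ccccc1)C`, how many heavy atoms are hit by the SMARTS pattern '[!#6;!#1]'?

The query [!#6;!#1] means: not carbon and not hydrogen — any heteroatom.
Check the 20 heavy atoms by environment: 12× c (aromatic) → no; 1× Br → match; 2× N → match; 2× O → match; 3× C → no.
Summing the matching environments: 1 + 2 + 2 = 5 matching atoms.

5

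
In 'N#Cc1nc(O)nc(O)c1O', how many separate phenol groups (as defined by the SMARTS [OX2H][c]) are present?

3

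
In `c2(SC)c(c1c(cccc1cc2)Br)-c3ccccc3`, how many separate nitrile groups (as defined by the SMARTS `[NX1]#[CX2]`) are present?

[NX1]#[CX2] is the SMARTS for a nitrile: a nitrogen triple-bonded to a two-connected carbon.
No fragment in the molecule satisfies every constraint, giving 0 matches.

0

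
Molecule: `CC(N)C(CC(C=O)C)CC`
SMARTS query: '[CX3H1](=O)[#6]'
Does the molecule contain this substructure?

The pattern [CX3H1](=O)[#6] describes an sp2 carbon with one H, double-bonded to O and single-bonded to carbon — an aldehyde.
The molecule carries an aldehyde (-CHO), whose atoms satisfy every constraint of the query, so the pattern matches.

Yes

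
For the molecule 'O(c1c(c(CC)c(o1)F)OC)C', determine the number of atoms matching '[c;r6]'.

0

The query [c;r6] means: aromatic carbon that belongs to a six-membered ring.
Check the 12 heavy atoms by environment: 1× o (aromatic, in 5-ring) → no; 4× c (aromatic, in 5-ring) → no; 1× F (acyclic) → no; 2× O (acyclic) → no; 4× C (acyclic) → no.
No environment satisfies the query, so 0 matching atoms.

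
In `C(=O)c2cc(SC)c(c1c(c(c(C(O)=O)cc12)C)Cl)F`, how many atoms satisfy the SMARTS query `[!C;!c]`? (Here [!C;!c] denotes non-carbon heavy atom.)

Check the 20 heavy atoms by environment: 10× c (aromatic) → no; 1× S → match; 4× C → no; 1× Cl → match; 1× F → match; 3× O → match.
Summing the matching environments: 1 + 1 + 1 + 3 = 6 matching atoms.

6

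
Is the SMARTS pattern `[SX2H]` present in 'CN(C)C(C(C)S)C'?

Yes

The pattern [SX2H] describes an aliphatic sulfur with two connections, one being H — a thiol.
The molecule carries a thiol (-SH), whose atoms satisfy every constraint of the query, so the pattern matches.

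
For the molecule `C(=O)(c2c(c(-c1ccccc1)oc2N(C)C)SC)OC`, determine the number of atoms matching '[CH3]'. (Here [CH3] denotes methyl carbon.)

4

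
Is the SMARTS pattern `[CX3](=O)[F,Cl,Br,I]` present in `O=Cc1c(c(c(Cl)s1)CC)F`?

No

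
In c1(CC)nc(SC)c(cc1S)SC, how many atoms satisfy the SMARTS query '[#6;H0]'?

4

The query [#6;H0] means: any carbon with no attached hydrogen.
Check the 13 heavy atoms by environment: 1× n (aromatic, H0) → no; 4× c (aromatic, H0) → match; 1× c (aromatic, H1) → no; 2× S (H0) → no; 3× C (H3) → no; 1× S (H1) → no; 1× C (H2) → no.
That gives 4 matching atoms.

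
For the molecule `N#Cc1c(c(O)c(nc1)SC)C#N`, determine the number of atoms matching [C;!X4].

The query [C;!X4] means: aliphatic carbon that does not have four total connections.
Check the 13 heavy atoms by environment: 1× n (aromatic, X2) → no; 5× c (aromatic, X3) → no; 1× S (X2) → no; 1× C (X4) → no; 2× C (X2) → match; 2× N (X1) → no; 1× O (X2) → no.
That gives 2 matching atoms.

2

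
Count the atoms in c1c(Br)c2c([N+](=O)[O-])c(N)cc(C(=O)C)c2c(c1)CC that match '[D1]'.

7

Check the 20 heavy atoms by environment: 7× c (aromatic, D3) → no; 3× c (aromatic, D2) → no; 1× N (D1) → match; 1× Br (D1) → match; 1× C (D3) → no; 2× O (D1) → match; 2× C (D1) → match; 1× C (D2) → no; 1× N (charge +1, D3) → no; 1× O (charge -1, D1) → match.
Summing the matching environments: 1 + 1 + 2 + 2 + 1 = 7 matching atoms.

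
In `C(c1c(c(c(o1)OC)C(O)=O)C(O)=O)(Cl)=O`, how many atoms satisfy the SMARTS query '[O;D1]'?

5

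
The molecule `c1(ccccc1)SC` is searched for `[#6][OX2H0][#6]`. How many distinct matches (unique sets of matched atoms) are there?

[#6][OX2H0][#6] is the SMARTS for an ether: an aliphatic oxygen bridging two carbons with no H on the oxygen.
No fragment in the molecule satisfies every constraint, giving 0 matches.

0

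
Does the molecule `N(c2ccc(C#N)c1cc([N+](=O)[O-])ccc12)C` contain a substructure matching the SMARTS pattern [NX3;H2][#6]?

No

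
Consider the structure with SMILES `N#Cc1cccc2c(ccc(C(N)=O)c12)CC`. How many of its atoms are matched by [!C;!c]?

3

Check the 17 heavy atoms by environment: 10× c (aromatic) → no; 4× C → no; 2× N → match; 1× O → match.
Summing the matching environments: 2 + 1 = 3 matching atoms.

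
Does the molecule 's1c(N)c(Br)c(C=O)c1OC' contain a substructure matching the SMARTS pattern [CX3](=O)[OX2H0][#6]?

The pattern [CX3](=O)[OX2H0][#6] describes a carbonyl carbon bonded to an oxygen that is itself bonded to carbon (no H on that O) — an ester.
The closest candidate here is a methoxy ether (-OCH3), but the ether oxygen is not adjacent to a C=O carbon. No other fragment satisfies the full query, so there is no match.

No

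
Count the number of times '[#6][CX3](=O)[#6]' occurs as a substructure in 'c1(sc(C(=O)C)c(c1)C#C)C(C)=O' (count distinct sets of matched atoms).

2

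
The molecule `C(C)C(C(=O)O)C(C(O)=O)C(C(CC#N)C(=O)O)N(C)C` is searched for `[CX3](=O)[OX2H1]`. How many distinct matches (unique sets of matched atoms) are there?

3

[CX3](=O)[OX2H1] is the SMARTS for a carboxylic acid: an sp2 carbon double-bonded to O and single-bonded to an -OH oxygen.
The molecule carries 3 separate instances of a carboxylic acid group (-C(=O)OH) meeting every constraint; each maps to a distinct set of atoms, giving 3 matches.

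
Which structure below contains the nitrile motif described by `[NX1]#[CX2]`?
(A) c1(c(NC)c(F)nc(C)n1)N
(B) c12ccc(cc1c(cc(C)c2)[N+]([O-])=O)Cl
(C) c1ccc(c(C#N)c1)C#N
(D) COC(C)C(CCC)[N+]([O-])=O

[NX1]#[CX2] describes a nitrogen triple-bonded to a two-connected carbon (a nitrile).
(A) has a primary amino group (-NH2) but the nitrogen is NX3 (three connections), not NX1 triple-bonded.
(B) has a nitro group (-[N+](=O)[O-]) but there is no C#N triple bond.
(C) contains a nitrile (-C#N), which satisfies every atom and bond constraint.
(D) has a nitro group (-[N+](=O)[O-]) but there is no C#N triple bond.
So the answer is (C).

C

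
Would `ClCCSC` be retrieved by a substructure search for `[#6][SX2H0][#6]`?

The pattern [#6][SX2H0][#6] describes an aliphatic sulfur bridging two carbons with no H on the sulfur — a thioether.
The molecule carries a methylthio ether (-SCH3), whose atoms satisfy every constraint of the query, so the pattern matches.

Yes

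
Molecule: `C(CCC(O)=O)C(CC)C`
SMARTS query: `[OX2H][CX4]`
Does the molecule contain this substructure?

The pattern [OX2H][CX4] describes a hydroxyl oxygen bound to an sp3 (X4) carbon — an aliphatic alcohol.
The closest candidate here is a carboxylic acid group (-C(=O)OH), but the -OH is on a CX3 carbonyl carbon, not a CX4 carbon. No other fragment satisfies the full query, so there is no match.

No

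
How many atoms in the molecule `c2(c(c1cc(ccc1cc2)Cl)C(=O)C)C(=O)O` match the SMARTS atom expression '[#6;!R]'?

3

The query [#6;!R] means: carbon not in any ring.
Check the 17 heavy atoms by environment: 10× c (aromatic, in 6-ring) → no; 1× Cl (acyclic) → no; 3× C (acyclic) → match; 3× O (acyclic) → no.
That gives 3 matching atoms.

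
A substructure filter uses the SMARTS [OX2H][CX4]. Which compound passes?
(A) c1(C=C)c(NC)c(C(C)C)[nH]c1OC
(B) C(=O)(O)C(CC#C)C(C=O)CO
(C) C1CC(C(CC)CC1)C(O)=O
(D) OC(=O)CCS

[OX2H][CX4] describes a hydroxyl oxygen bound to an sp3 (X4) carbon (an aliphatic alcohol).
(A) has a methoxy ether (-OCH3) but the oxygen has H0 (ether), not H1.
(B) contains a hydroxyl group (-OH), which satisfies every atom and bond constraint.
(C) has a carboxylic acid group (-C(=O)OH) but the -OH is on a CX3 carbonyl carbon, not a CX4 carbon.
(D) has a carboxylic acid group (-C(=O)OH) but the -OH is on a CX3 carbonyl carbon, not a CX4 carbon.
So the answer is (B).

B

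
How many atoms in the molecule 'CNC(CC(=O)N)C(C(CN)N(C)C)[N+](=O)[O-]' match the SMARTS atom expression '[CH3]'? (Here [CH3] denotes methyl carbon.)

3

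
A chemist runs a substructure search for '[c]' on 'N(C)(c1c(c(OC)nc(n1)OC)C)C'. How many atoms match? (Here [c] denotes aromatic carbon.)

The query [c] means: lowercase c matches aromatic carbon only.
Check the 14 heavy atoms by environment: 2× n (aromatic) → no; 4× c (aromatic) → match; 1× N → no; 5× C → no; 2× O → no.
That gives 4 matching atoms.

4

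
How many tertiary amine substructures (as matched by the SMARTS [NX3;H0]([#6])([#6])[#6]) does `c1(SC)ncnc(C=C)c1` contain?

0

[NX3;H0]([#6])([#6])[#6] is the SMARTS for a tertiary amine: a trivalent nitrogen with no H, bonded to three carbons.
No fragment in the molecule satisfies every constraint, giving 0 matches.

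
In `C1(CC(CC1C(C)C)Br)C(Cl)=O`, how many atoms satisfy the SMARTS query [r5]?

5

The query [r5] means: r5 matches atoms in a five-membered ring.
Check the 12 heavy atoms by environment: 5× C (in 5-ring) → match; 4× C (acyclic) → no; 1× Br (acyclic) → no; 1× O (acyclic) → no; 1× Cl (acyclic) → no.
That gives 5 matching atoms.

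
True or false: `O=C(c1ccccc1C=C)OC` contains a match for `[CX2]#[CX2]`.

The pattern [CX2]#[CX2] describes a carbon-carbon triple bond — an alkyne.
The closest candidate here is a vinyl group (-CH=CH2), but the C=C is a double bond; both carbons are CX3, not CX2. No other fragment satisfies the full query, so there is no match.

False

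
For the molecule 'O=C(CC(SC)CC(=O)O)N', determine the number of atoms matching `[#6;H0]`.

2

The query [#6;H0] means: any carbon with no attached hydrogen.
Check the 11 heavy atoms by environment: 2× C (H2) → no; 1× C (H1) → no; 2× C (H0) → match; 2× O (H0) → no; 1× N (H2) → no; 1× O (H1) → no; 1× S (H0) → no; 1× C (H3) → no.
That gives 2 matching atoms.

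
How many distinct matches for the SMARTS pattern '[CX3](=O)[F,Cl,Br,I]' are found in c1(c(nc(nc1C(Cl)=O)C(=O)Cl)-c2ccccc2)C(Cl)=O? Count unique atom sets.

[CX3](=O)[F,Cl,Br,I] is the SMARTS for an acyl halide: a carbonyl carbon bonded to a halogen.
The molecule carries 3 separate instances of an acyl chloride (-C(=O)Cl) meeting every constraint; each maps to a distinct set of atoms, giving 3 matches.

3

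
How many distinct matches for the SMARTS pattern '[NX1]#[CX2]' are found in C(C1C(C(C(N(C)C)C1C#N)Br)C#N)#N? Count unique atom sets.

3

[NX1]#[CX2] is the SMARTS for a nitrile: a nitrogen triple-bonded to a two-connected carbon.
The molecule carries 3 separate instances of a nitrile (-C#N) meeting every constraint; each maps to a distinct set of atoms, giving 3 matches.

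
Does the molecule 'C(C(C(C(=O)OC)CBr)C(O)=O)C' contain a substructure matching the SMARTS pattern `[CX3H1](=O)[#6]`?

No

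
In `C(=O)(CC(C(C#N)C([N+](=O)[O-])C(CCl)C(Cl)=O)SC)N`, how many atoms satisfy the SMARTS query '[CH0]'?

The query [CH0] means: aliphatic carbon with no attached hydrogen.
Check the 20 heavy atoms by environment: 2× C (H2) → no; 4× C (H1) → no; 2× Cl (H0) → no; 3× C (H0) → match; 3× O (H0) → no; 1× N (charge +1, H0) → no; 1× O (charge -1, H0) → no; 1× S (H0) → no; 1× C (H3) → no; 1× N (H0) → no; 1× N (H2) → no.
That gives 3 matching atoms.

3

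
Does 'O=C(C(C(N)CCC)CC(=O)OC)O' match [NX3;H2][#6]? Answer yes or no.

Yes

The pattern [NX3;H2][#6] describes a trivalent nitrogen with two H attached to carbon — a primary amine.
The molecule carries a primary amino group (-NH2), whose atoms satisfy every constraint of the query, so the pattern matches.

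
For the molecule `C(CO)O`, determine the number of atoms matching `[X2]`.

Check the 4 heavy atoms by environment: 2× C (X4) → no; 2× O (X2) → match.
That gives 2 matching atoms.

2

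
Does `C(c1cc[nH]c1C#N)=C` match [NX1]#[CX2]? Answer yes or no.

Yes

The pattern [NX1]#[CX2] describes a nitrogen triple-bonded to a two-connected carbon — a nitrile.
The molecule carries a nitrile (-C#N), whose atoms satisfy every constraint of the query, so the pattern matches.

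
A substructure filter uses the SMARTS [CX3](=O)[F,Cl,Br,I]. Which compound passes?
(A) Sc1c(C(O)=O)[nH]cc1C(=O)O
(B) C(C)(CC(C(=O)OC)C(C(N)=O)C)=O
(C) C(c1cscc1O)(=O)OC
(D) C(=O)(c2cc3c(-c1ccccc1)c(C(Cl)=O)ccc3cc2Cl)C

[CX3](=O)[F,Cl,Br,I] describes a carbonyl carbon bonded to a halogen (an acyl halide).
(A) has a carboxylic acid group (-C(=O)OH) but the carbonyl is bonded to -OH, not to a halogen.
(B) has a methyl-ester group (-C(=O)OCH3) but the carbonyl is bonded to -O-C, not to a halogen.
(C) has a methyl-ester group (-C(=O)OCH3) but the carbonyl is bonded to -O-C, not to a halogen.
(D) contains an acyl chloride (-C(=O)Cl), which satisfies every atom and bond constraint.
So the answer is (D).

D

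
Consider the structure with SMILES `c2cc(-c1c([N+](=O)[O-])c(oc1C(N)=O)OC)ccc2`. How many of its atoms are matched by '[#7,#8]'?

7

The query [#7,#8] means: nitrogen or oxygen (comma = OR).
Check the 19 heavy atoms by environment: 1× o (aromatic) → match; 10× c (aromatic) → no; 2× C → no; 3× O → match; 1× N → match; 1× N (charge +1) → match; 1× O (charge -1) → match.
Summing the matching environments: 1 + 3 + 1 + 1 + 1 = 7 matching atoms.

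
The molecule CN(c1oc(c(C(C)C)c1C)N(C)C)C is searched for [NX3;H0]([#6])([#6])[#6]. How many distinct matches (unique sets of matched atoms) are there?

[NX3;H0]([#6])([#6])[#6] is the SMARTS for a tertiary amine: a trivalent nitrogen with no H, bonded to three carbons.
The molecule carries 2 separate instances of a dimethylamino group (-N(CH3)2) meeting every constraint; each maps to a distinct set of atoms, giving 2 matches.

2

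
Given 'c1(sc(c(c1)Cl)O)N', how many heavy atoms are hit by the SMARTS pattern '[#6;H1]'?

1

The query [#6;H1] means: any carbon bearing exactly one hydrogen.
Check the 8 heavy atoms by environment: 1× s (aromatic, H0) → no; 3× c (aromatic, H0) → no; 1× c (aromatic, H1) → match; 1× O (H1) → no; 1× Cl (H0) → no; 1× N (H2) → no.
That gives 1 matching atom.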